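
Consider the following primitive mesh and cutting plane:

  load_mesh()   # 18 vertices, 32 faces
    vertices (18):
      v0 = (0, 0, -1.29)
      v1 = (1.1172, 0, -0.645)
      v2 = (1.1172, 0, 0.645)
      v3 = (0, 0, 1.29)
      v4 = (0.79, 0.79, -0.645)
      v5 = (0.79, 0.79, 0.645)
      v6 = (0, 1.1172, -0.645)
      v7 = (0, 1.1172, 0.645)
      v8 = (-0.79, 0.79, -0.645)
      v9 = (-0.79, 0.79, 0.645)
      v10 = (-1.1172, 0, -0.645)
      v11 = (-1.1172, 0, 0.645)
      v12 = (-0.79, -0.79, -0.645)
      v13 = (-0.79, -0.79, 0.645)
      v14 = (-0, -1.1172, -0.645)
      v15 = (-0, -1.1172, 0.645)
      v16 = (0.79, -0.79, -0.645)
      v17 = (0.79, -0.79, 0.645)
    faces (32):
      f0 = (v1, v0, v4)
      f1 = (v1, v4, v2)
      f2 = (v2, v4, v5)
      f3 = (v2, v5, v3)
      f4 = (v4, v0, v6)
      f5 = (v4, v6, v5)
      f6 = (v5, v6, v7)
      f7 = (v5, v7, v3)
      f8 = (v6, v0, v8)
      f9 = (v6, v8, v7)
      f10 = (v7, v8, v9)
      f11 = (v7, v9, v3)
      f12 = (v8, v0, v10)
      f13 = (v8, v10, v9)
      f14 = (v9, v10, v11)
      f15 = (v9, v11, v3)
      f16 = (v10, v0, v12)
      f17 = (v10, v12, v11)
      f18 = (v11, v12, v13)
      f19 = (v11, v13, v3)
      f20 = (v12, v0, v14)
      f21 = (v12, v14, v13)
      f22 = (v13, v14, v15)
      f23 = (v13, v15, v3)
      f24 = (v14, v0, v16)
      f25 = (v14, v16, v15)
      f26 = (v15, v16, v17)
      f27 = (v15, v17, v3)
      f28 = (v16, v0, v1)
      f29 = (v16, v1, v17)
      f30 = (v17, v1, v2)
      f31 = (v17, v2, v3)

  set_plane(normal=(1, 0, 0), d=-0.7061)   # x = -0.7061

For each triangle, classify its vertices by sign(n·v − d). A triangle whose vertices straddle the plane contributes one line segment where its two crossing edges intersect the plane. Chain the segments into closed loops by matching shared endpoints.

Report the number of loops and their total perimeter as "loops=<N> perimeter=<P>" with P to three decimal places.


loops=1 perimeter=6.032

Straddling triangles (12 of 32):
  (v6,v0,v8) [++-] → (-0.7061, 0.7061, -0.713501)–(-0.7061, 0.824749, -0.645)  len=0.1370
  (v6,v8,v7) [+-+] → (-0.7061, 0.824749, -0.645)–(-0.7061, 0.824749, -0.507999)  len=0.1370
  (v7,v8,v9) [+--] → (-0.7061, 0.824749, -0.507999)–(-0.7061, 0.824749, 0.645)  len=1.1530
  (v7,v9,v3) [+-+] → (-0.7061, 0.824749, 0.645)–(-0.7061, 0.7061, 0.713501)  len=0.1370
  (v8,v0,v10) [-+-] → (-0.7061, 0.7061, -0.713501)–(-0.7061, 0, -0.882343)  len=0.7260
  (v9,v11,v3) [--+] → (-0.7061, 0, 0.882343)–(-0.7061, 0.7061, 0.713501)  len=0.7260
  (v10,v0,v12) [-+-] → (-0.7061, 0, -0.882343)–(-0.7061, -0.7061, -0.713501)  len=0.7260
  (v11,v13,v3) [--+] → (-0.7061, -0.7061, 0.713501)–(-0.7061, 0, 0.882343)  len=0.7260
  (v12,v0,v14) [-++] → (-0.7061, -0.7061, -0.713501)–(-0.7061, -0.824749, -0.645)  len=0.1370
  (v12,v14,v13) [-+-] → (-0.7061, -0.824749, -0.645)–(-0.7061, -0.824749, 0.507999)  len=1.1530
  (v13,v14,v15) [-++] → (-0.7061, -0.824749, 0.507999)–(-0.7061, -0.824749, 0.645)  len=0.1370
  (v13,v15,v3) [-++] → (-0.7061, -0.824749, 0.645)–(-0.7061, -0.7061, 0.713501)  len=0.1370

Chained into 1 loop(s):
  loop 1: 12 segments, perimeter = 6.0320
Total perimeter = 6.032


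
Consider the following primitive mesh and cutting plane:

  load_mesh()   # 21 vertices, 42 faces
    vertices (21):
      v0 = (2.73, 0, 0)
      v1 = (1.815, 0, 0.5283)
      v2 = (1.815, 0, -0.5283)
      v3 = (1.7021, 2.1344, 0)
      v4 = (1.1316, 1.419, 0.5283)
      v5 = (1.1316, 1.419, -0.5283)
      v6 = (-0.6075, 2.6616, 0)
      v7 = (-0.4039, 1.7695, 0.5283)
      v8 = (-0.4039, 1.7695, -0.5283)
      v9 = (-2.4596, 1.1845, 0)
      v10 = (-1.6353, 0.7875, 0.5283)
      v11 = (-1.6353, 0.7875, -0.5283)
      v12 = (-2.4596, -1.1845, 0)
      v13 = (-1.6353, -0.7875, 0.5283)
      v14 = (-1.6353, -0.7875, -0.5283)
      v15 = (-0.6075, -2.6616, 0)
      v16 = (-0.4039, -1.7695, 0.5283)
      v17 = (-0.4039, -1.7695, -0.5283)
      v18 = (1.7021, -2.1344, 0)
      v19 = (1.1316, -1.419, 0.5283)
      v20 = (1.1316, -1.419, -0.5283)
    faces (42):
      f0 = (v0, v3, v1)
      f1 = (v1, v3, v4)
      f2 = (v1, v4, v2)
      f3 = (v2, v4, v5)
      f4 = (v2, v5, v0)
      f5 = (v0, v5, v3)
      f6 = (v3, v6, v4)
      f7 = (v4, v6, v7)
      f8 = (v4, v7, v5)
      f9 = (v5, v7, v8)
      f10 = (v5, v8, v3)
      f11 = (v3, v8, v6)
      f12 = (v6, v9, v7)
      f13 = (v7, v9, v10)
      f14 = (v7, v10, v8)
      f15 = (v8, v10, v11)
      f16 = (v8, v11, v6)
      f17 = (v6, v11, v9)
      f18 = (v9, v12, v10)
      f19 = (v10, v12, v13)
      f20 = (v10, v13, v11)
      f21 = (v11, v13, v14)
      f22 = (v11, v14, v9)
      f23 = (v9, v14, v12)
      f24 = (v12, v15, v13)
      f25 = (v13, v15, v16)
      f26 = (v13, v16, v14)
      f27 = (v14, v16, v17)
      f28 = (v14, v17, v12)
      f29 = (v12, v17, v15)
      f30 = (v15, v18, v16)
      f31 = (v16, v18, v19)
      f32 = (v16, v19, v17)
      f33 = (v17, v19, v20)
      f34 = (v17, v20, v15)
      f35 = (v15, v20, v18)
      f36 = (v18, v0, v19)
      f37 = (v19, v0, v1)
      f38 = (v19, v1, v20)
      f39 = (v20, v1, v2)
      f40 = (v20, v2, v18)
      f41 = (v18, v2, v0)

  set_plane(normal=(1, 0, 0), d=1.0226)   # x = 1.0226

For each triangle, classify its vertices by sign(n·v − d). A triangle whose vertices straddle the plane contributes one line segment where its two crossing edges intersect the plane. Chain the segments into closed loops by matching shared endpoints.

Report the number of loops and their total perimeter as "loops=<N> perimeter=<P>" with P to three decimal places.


Straddling triangles (12 of 42):
  (v3,v6,v4) [+-+] → (1.0226, 2.28951, 0)–(1.0226, 1.49688, 0.495188)  len=0.9346
  (v4,v6,v7) [+--] → (1.0226, 1.49688, 0.495188)–(1.0226, 1.44388, 0.5283)  len=0.0625
  (v4,v7,v5) [+-+] → (1.0226, 1.44388, 0.5283)–(1.0226, 1.44388, -0.453296)  len=0.9816
  (v5,v7,v8) [+--] → (1.0226, 1.44388, -0.453296)–(1.0226, 1.44388, -0.5283)  len=0.0750
  (v5,v8,v3) [+-+] → (1.0226, 1.44388, -0.5283)–(1.0226, 2.01667, -0.170456)  len=0.6754
  (v3,v8,v6) [+--] → (1.0226, 2.01667, -0.170456)–(1.0226, 2.28951, 0)  len=0.3217
  (v15,v18,v16) [-+-] → (1.0226, -2.28951, 0)–(1.0226, -2.01667, 0.170456)  len=0.3217
  (v16,v18,v19) [-++] → (1.0226, -2.01667, 0.170456)–(1.0226, -1.44388, 0.5283)  len=0.6754
  (v16,v19,v17) [-+-] → (1.0226, -1.44388, 0.5283)–(1.0226, -1.44388, 0.453296)  len=0.0750
  (v17,v19,v20) [-++] → (1.0226, -1.44388, 0.453296)–(1.0226, -1.44388, -0.5283)  len=0.9816
  (v17,v20,v15) [-+-] → (1.0226, -1.44388, -0.5283)–(1.0226, -1.49688, -0.495188)  len=0.0625
  (v15,v20,v18) [-++] → (1.0226, -1.49688, -0.495188)–(1.0226, -2.28951, 0)  len=0.9346

Chained into 2 loop(s):
  loop 1: 6 segments, perimeter = 3.0508
  loop 2: 6 segments, perimeter = 3.0508
Total perimeter = 6.102

loops=2 perimeter=6.102


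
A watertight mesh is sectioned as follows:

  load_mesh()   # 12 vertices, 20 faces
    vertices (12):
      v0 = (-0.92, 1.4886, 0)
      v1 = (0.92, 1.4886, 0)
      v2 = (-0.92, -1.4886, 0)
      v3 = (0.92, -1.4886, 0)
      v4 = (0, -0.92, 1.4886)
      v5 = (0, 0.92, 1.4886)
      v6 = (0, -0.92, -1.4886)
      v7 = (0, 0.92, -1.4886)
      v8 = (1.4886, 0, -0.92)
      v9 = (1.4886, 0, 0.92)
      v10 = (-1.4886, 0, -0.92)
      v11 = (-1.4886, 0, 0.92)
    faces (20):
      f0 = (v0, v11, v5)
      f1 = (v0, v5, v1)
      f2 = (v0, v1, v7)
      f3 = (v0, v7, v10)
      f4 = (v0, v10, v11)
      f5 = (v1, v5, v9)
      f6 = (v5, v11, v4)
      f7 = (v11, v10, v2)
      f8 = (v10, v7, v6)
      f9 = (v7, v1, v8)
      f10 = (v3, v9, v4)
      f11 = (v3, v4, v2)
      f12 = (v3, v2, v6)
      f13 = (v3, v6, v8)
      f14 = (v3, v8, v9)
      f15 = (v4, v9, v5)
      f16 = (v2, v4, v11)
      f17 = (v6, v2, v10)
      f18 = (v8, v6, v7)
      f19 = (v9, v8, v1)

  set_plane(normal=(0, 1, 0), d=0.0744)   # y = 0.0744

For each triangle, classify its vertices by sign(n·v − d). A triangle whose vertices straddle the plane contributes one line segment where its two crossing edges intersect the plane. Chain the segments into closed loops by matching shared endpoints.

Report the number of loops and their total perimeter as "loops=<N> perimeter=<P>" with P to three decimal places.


loops=1 perimeter=9.875

Straddling triangles (10 of 20):
  (v0,v11,v5) [+-+] → (-1.46018, 0.0744, 0.874019)–(-1.36822, 0.0744, 0.965982)  len=0.1301
  (v0,v7,v10) [++-] → (-1.36822, 0.0744, -0.965982)–(-1.46018, 0.0744, -0.874019)  len=0.1301
  (v0,v10,v11) [+--] → (-1.46018, 0.0744, -0.874019)–(-1.46018, 0.0744, 0.874019)  len=1.7480
  (v1,v5,v9) [++-] → (1.36822, 0.0744, 0.965982)–(1.46018, 0.0744, 0.874019)  len=0.1301
  (v5,v11,v4) [+--] → (-1.36822, 0.0744, 0.965982)–(0, 0.0744, 1.4886)  len=1.4646
  (v10,v7,v6) [-+-] → (-1.36822, 0.0744, -0.965982)–(0, 0.0744, -1.4886)  len=1.4646
  (v7,v1,v8) [++-] → (1.46018, 0.0744, -0.874019)–(1.36822, 0.0744, -0.965982)  len=0.1301
  (v4,v9,v5) [--+] → (1.36822, 0.0744, 0.965982)–(0, 0.0744, 1.4886)  len=1.4646
  (v8,v6,v7) [--+] → (0, 0.0744, -1.4886)–(1.36822, 0.0744, -0.965982)  len=1.4646
  (v9,v8,v1) [--+] → (1.46018, 0.0744, -0.874019)–(1.46018, 0.0744, 0.874019)  len=1.7480

Chained into 1 loop(s):
  loop 1: 10 segments, perimeter = 9.8748
Total perimeter = 9.875


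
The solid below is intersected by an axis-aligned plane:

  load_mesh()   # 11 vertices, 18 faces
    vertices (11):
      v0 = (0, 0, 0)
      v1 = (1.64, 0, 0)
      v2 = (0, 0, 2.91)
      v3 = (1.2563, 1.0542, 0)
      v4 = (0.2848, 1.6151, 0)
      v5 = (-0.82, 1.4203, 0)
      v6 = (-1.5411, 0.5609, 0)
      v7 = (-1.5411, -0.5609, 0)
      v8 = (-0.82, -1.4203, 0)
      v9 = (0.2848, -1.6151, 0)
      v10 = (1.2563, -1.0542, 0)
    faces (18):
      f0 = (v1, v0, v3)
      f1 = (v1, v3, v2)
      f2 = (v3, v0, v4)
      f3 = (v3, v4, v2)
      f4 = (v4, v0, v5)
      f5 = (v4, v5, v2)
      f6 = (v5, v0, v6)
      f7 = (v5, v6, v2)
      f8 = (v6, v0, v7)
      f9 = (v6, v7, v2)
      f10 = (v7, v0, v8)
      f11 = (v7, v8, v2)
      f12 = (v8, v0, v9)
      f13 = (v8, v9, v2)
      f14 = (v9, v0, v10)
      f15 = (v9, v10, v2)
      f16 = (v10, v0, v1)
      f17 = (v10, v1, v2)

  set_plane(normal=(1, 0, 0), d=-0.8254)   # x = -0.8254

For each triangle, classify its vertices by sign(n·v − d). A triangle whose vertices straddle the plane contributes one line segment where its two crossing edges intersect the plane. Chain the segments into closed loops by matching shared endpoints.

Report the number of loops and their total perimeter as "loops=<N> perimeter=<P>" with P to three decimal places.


loops=1 perimeter=6.931

Straddling triangles (6 of 18):
  (v5,v0,v6) [++-] → (-0.8254, 0.300413, 0)–(-0.8254, 1.41386, 0)  len=1.1135
  (v5,v6,v2) [+-+] → (-0.8254, 1.41386, 0)–(-0.8254, 0.300413, 1.35143)  len=1.7510
  (v6,v0,v7) [-+-] → (-0.8254, 0.300413, 0)–(-0.8254, -0.300413, 0)  len=0.6008
  (v6,v7,v2) [--+] → (-0.8254, -0.300413, 1.35143)–(-0.8254, 0.300413, 1.35143)  len=0.6008
  (v7,v0,v8) [-++] → (-0.8254, -0.300413, 0)–(-0.8254, -1.41386, 0)  len=1.1135
  (v7,v8,v2) [-++] → (-0.8254, -1.41386, 0)–(-0.8254, -0.300413, 1.35143)  len=1.7510

Chained into 1 loop(s):
  loop 1: 6 segments, perimeter = 6.9306
Total perimeter = 6.931


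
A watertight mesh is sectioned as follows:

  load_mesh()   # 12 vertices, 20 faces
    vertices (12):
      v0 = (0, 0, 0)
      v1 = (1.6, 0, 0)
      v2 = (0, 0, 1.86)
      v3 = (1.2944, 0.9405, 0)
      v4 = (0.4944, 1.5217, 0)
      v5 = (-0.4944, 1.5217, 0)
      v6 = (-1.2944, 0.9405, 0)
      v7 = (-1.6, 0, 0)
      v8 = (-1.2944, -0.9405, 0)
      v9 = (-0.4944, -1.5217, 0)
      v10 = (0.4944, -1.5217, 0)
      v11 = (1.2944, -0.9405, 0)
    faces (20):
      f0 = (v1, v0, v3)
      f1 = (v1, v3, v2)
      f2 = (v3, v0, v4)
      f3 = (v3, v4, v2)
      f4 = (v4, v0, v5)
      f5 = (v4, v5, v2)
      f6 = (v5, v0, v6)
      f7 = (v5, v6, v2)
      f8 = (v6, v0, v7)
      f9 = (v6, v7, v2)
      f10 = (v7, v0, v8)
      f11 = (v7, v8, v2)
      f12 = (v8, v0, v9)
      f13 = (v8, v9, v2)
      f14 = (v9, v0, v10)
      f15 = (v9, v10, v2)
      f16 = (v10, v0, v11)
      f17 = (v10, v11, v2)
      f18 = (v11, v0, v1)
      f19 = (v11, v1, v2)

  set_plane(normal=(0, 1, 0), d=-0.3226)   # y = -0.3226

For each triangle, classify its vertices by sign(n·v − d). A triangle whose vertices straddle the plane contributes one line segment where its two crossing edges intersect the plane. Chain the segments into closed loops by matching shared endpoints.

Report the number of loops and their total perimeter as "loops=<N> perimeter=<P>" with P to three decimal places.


loops=1 perimeter=7.259

Straddling triangles (10 of 20):
  (v7,v0,v8) [++-] → (-0.443991, -0.3226, 0)–(-1.49518, -0.3226, 0)  len=1.0512
  (v7,v8,v2) [+-+] → (-1.49518, -0.3226, 0)–(-0.443991, -0.3226, 1.222)  len=1.6119
  (v8,v0,v9) [-+-] → (-0.443991, -0.3226, 0)–(-0.104813, -0.3226, 0)  len=0.3392
  (v8,v9,v2) [--+] → (-0.104813, -0.3226, 1.46568)–(-0.443991, -0.3226, 1.222)  len=0.4176
  (v9,v0,v10) [-+-] → (-0.104813, -0.3226, 0)–(0.104813, -0.3226, 0)  len=0.2096
  (v9,v10,v2) [--+] → (0.104813, -0.3226, 1.46568)–(-0.104813, -0.3226, 1.46568)  len=0.2096
  (v10,v0,v11) [-+-] → (0.104813, -0.3226, 0)–(0.443991, -0.3226, 0)  len=0.3392
  (v10,v11,v2) [--+] → (0.443991, -0.3226, 1.222)–(0.104813, -0.3226, 1.46568)  len=0.4176
  (v11,v0,v1) [-++] → (0.443991, -0.3226, 0)–(1.49518, -0.3226, 0)  len=1.0512
  (v11,v1,v2) [-++] → (1.49518, -0.3226, 0)–(0.443991, -0.3226, 1.222)  len=1.6119

Chained into 1 loop(s):
  loop 1: 10 segments, perimeter = 7.2591
Total perimeter = 7.259


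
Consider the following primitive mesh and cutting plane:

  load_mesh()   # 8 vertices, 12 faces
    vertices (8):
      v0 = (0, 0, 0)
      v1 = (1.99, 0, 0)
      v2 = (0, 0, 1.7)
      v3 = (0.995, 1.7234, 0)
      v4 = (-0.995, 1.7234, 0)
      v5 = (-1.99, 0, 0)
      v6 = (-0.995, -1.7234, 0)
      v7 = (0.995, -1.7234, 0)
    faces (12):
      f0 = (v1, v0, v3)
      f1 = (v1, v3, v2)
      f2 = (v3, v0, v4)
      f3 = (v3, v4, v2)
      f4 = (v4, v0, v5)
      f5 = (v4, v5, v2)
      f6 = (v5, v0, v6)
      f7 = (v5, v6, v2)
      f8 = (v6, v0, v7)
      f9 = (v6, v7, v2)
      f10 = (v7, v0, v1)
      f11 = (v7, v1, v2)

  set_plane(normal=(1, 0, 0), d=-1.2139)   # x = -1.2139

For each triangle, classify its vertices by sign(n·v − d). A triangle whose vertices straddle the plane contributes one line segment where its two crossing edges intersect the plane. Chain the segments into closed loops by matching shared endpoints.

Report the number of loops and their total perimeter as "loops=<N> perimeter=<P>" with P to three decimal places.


loops=1 perimeter=5.686

Straddling triangles (4 of 12):
  (v4,v0,v5) [++-] → (-1.2139, 0, 0)–(-1.2139, 1.34425, 0)  len=1.3443
  (v4,v5,v2) [+-+] → (-1.2139, 1.34425, 0)–(-1.2139, 0, 0.663)  len=1.4989
  (v5,v0,v6) [-++] → (-1.2139, 0, 0)–(-1.2139, -1.34425, 0)  len=1.3443
  (v5,v6,v2) [-++] → (-1.2139, -1.34425, 0)–(-1.2139, 0, 0.663)  len=1.4989

Chained into 1 loop(s):
  loop 1: 4 segments, perimeter = 5.6862
Total perimeter = 5.686


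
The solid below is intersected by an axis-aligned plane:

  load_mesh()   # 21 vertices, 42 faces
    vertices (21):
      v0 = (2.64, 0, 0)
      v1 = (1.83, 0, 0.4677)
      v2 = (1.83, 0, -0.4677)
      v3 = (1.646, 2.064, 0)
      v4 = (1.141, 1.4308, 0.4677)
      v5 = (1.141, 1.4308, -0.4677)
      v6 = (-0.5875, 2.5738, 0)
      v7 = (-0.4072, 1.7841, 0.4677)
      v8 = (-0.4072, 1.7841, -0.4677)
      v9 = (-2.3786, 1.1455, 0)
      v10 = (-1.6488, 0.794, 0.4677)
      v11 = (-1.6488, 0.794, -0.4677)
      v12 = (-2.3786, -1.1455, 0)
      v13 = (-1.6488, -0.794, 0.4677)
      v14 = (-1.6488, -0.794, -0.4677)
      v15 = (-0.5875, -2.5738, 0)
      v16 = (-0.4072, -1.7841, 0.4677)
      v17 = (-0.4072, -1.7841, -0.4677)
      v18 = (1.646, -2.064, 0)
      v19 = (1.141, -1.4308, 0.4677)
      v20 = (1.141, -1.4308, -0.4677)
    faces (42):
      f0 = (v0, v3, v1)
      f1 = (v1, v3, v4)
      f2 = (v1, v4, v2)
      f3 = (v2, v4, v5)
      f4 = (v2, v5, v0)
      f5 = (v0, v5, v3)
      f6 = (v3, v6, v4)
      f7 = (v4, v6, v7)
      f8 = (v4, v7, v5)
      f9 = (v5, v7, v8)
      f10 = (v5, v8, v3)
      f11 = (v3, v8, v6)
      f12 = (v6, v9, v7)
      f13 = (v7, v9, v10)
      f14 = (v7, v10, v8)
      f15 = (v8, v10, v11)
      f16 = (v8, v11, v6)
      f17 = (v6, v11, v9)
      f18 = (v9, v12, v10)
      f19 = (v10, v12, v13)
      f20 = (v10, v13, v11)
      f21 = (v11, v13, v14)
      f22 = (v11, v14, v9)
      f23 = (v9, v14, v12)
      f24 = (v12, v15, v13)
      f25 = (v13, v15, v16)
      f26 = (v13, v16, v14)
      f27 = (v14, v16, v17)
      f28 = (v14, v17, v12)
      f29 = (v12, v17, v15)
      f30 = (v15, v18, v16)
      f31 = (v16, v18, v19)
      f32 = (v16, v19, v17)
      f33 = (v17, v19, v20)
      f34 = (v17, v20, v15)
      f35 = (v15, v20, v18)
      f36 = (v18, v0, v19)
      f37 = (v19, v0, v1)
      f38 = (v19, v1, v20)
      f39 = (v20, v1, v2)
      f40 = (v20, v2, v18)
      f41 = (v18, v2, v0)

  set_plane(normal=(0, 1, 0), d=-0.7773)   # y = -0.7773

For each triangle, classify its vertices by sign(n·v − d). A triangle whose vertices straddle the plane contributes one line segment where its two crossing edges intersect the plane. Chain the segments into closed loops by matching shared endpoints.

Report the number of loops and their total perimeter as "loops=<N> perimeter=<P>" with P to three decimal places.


Straddling triangles (12 of 42):
  (v9,v12,v10) [+-+] → (-2.3786, -0.7773, 0)–(-2.24005, -0.7773, 0.0887895)  len=0.1646
  (v10,v12,v13) [+--] → (-2.24005, -0.7773, 0.0887895)–(-1.6488, -0.7773, 0.4677)  len=0.7022
  (v10,v13,v11) [+-+] → (-1.6488, -0.7773, 0.4677)–(-1.6488, -0.7773, 0.457863)  len=0.0098
  (v11,v13,v14) [+--] → (-1.6488, -0.7773, 0.457863)–(-1.6488, -0.7773, -0.4677)  len=0.9256
  (v11,v14,v9) [+-+] → (-1.6488, -0.7773, -0.4677)–(-1.65508, -0.7773, -0.463673)  len=0.0075
  (v9,v14,v12) [+--] → (-1.65508, -0.7773, -0.463673)–(-2.3786, -0.7773, 0)  len=0.8593
  (v18,v0,v19) [-+-] → (2.26566, -0.7773, 0)–(1.82565, -0.7773, 0.254084)  len=0.5081
  (v19,v0,v1) [-++] → (1.82565, -0.7773, 0.254084)–(1.45569, -0.7773, 0.4677)  len=0.4272
  (v19,v1,v20) [-+-] → (1.45569, -0.7773, 0.4677)–(1.45569, -0.7773, -0.0404678)  len=0.5082
  (v20,v1,v2) [-++] → (1.45569, -0.7773, -0.0404678)–(1.45569, -0.7773, -0.4677)  len=0.4272
  (v20,v2,v18) [-+-] → (1.45569, -0.7773, -0.4677)–(1.76071, -0.7773, -0.291565)  len=0.3522
  (v18,v2,v0) [-++] → (1.76071, -0.7773, -0.291565)–(2.26566, -0.7773, 0)  len=0.5831

Chained into 2 loop(s):
  loop 1: 6 segments, perimeter = 2.6690
  loop 2: 6 segments, perimeter = 2.8060
Total perimeter = 5.475

loops=2 perimeter=5.475


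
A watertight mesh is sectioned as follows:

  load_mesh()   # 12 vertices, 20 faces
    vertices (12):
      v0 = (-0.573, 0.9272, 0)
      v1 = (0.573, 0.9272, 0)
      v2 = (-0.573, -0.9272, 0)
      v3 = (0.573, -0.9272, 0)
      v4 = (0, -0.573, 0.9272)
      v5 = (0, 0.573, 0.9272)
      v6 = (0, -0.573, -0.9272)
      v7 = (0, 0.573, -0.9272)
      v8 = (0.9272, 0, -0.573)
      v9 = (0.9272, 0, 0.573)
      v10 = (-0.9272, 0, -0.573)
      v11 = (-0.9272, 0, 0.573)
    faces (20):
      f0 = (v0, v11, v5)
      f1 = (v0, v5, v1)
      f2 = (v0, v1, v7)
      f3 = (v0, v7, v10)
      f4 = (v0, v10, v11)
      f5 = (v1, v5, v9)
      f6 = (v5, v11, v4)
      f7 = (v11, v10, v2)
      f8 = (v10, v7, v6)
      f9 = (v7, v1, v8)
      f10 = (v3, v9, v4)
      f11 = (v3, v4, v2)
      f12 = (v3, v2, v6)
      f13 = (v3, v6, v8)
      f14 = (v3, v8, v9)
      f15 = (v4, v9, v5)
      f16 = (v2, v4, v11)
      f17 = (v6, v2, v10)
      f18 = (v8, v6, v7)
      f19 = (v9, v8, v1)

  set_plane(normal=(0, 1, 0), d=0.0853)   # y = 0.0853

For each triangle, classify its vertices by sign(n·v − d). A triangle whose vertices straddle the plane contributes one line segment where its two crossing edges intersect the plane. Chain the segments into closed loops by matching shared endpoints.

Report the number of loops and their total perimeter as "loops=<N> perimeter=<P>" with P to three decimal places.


Straddling triangles (10 of 20):
  (v0,v11,v5) [+-+] → (-0.894615, 0.0853, 0.520285)–(-0.789172, 0.0853, 0.625728)  len=0.1491
  (v0,v7,v10) [++-] → (-0.789172, 0.0853, -0.625728)–(-0.894615, 0.0853, -0.520285)  len=0.1491
  (v0,v10,v11) [+--] → (-0.894615, 0.0853, -0.520285)–(-0.894615, 0.0853, 0.520285)  len=1.0406
  (v1,v5,v9) [++-] → (0.789172, 0.0853, 0.625728)–(0.894615, 0.0853, 0.520285)  len=0.1491
  (v5,v11,v4) [+--] → (-0.789172, 0.0853, 0.625728)–(0, 0.0853, 0.9272)  len=0.8448
  (v10,v7,v6) [-+-] → (-0.789172, 0.0853, -0.625728)–(0, 0.0853, -0.9272)  len=0.8448
  (v7,v1,v8) [++-] → (0.894615, 0.0853, -0.520285)–(0.789172, 0.0853, -0.625728)  len=0.1491
  (v4,v9,v5) [--+] → (0.789172, 0.0853, 0.625728)–(0, 0.0853, 0.9272)  len=0.8448
  (v8,v6,v7) [--+] → (0, 0.0853, -0.9272)–(0.789172, 0.0853, -0.625728)  len=0.8448
  (v9,v8,v1) [--+] → (0.894615, 0.0853, -0.520285)–(0.894615, 0.0853, 0.520285)  len=1.0406

Chained into 1 loop(s):
  loop 1: 10 segments, perimeter = 6.0568
Total perimeter = 6.057

loops=1 perimeter=6.057


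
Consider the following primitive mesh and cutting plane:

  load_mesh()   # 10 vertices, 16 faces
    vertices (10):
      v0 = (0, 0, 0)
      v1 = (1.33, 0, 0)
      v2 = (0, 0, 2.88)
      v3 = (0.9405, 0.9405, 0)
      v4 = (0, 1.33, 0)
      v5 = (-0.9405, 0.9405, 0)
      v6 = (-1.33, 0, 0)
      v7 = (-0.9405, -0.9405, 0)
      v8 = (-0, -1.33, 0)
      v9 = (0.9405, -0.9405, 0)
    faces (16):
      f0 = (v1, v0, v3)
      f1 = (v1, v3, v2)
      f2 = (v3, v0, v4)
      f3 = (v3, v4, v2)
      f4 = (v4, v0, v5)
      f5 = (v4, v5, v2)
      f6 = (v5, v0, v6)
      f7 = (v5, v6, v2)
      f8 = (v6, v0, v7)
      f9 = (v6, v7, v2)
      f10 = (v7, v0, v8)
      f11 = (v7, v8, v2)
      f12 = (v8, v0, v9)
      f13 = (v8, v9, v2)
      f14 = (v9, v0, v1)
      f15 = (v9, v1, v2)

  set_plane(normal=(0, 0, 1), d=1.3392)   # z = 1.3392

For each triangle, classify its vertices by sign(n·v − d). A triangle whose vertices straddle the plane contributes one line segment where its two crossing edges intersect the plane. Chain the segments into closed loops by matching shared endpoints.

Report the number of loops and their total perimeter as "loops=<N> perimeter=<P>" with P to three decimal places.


Straddling triangles (8 of 16):
  (v1,v3,v2) [--+] → (0.503167, 0.503167, 1.3392)–(0.71155, 0, 1.3392)  len=0.5446
  (v3,v4,v2) [--+] → (0, 0.71155, 1.3392)–(0.503167, 0.503167, 1.3392)  len=0.5446
  (v4,v5,v2) [--+] → (-0.503167, 0.503167, 1.3392)–(0, 0.71155, 1.3392)  len=0.5446
  (v5,v6,v2) [--+] → (-0.71155, 0, 1.3392)–(-0.503167, 0.503167, 1.3392)  len=0.5446
  (v6,v7,v2) [--+] → (-0.503167, -0.503167, 1.3392)–(-0.71155, 0, 1.3392)  len=0.5446
  (v7,v8,v2) [--+] → (0, -0.71155, 1.3392)–(-0.503167, -0.503167, 1.3392)  len=0.5446
  (v8,v9,v2) [--+] → (0.503167, -0.503167, 1.3392)–(0, -0.71155, 1.3392)  len=0.5446
  (v9,v1,v2) [--+] → (0.71155, 0, 1.3392)–(0.503167, -0.503167, 1.3392)  len=0.5446

Chained into 1 loop(s):
  loop 1: 8 segments, perimeter = 4.3569
Total perimeter = 4.357

loops=1 perimeter=4.357


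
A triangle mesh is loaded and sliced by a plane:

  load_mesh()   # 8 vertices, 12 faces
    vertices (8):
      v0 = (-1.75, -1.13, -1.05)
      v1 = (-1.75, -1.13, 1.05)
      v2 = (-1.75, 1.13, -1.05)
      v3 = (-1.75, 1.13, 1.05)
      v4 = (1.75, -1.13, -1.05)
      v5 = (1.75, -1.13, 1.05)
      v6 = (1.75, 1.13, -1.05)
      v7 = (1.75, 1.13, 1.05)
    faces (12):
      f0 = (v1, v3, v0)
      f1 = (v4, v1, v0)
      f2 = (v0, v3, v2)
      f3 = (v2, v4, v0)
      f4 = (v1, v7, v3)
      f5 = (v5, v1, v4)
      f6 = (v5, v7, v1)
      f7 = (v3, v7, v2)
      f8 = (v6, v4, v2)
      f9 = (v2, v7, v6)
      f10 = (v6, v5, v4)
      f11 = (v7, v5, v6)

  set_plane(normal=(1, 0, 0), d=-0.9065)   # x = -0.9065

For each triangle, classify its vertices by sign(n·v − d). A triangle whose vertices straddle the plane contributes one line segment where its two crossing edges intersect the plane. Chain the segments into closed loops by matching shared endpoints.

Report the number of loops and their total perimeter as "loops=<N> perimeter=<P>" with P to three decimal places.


Straddling triangles (8 of 12):
  (v4,v1,v0) [+--] → (-0.9065, -1.13, 0.5439)–(-0.9065, -1.13, -1.05)  len=1.5939
  (v2,v4,v0) [-+-] → (-0.9065, 0.58534, -1.05)–(-0.9065, -1.13, -1.05)  len=1.7153
  (v1,v7,v3) [-+-] → (-0.9065, -0.58534, 1.05)–(-0.9065, 1.13, 1.05)  len=1.7153
  (v5,v1,v4) [+-+] → (-0.9065, -1.13, 1.05)–(-0.9065, -1.13, 0.5439)  len=0.5061
  (v5,v7,v1) [++-] → (-0.9065, -0.58534, 1.05)–(-0.9065, -1.13, 1.05)  len=0.5447
  (v3,v7,v2) [-+-] → (-0.9065, 1.13, 1.05)–(-0.9065, 1.13, -0.5439)  len=1.5939
  (v6,v4,v2) [++-] → (-0.9065, 0.58534, -1.05)–(-0.9065, 1.13, -1.05)  len=0.5447
  (v2,v7,v6) [-++] → (-0.9065, 1.13, -0.5439)–(-0.9065, 1.13, -1.05)  len=0.5061

Chained into 1 loop(s):
  loop 1: 8 segments, perimeter = 8.7200
Total perimeter = 8.720

loops=1 perimeter=8.720


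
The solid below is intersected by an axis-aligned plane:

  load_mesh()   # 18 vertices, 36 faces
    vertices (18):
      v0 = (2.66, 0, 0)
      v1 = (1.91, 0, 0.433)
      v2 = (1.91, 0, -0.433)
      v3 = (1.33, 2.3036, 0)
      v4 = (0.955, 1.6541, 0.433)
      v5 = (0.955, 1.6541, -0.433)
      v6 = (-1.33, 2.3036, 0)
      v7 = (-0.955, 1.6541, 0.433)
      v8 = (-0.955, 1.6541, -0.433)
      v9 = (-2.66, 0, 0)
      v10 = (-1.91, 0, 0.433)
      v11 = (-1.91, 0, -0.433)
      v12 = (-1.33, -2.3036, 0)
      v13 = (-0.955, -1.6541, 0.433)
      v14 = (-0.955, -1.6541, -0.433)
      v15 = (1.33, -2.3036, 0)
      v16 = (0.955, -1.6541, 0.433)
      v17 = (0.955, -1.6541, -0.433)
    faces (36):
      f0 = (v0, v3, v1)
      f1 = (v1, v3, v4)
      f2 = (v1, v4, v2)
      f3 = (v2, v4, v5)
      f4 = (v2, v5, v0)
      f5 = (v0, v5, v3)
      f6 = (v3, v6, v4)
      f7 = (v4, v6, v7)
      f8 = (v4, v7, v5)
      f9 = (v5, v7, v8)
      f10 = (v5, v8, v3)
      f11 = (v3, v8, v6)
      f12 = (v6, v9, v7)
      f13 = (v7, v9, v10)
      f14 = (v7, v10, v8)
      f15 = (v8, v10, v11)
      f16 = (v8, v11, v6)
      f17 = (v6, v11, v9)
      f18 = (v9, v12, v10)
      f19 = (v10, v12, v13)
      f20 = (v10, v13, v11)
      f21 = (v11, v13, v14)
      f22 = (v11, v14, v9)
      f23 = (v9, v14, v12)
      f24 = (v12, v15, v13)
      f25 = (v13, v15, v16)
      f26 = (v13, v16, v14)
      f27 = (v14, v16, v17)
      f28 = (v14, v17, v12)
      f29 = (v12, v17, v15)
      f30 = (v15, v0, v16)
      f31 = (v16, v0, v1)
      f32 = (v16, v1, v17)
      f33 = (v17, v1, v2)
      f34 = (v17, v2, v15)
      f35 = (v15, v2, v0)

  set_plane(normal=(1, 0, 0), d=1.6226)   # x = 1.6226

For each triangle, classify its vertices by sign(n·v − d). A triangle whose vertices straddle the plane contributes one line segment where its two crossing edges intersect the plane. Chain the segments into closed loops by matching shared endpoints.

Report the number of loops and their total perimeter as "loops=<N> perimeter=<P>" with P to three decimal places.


loops=2 perimeter=7.209

Straddling triangles (12 of 36):
  (v0,v3,v1) [+-+] → (1.6226, 1.79681, 0)–(1.6226, 1.14147, 0.218441)  len=0.6908
  (v1,v3,v4) [+--] → (1.6226, 1.14147, 0.218441)–(1.6226, 0.497789, 0.433)  len=0.6785
  (v1,v4,v2) [+-+] → (1.6226, 0.497789, 0.433)–(1.6226, 0.497789, -0.172384)  len=0.6054
  (v2,v4,v5) [+--] → (1.6226, 0.497789, -0.172384)–(1.6226, 0.497789, -0.433)  len=0.2606
  (v2,v5,v0) [+-+] → (1.6226, 0.497789, -0.433)–(1.6226, 1.00643, -0.263457)  len=0.5362
  (v0,v5,v3) [+--] → (1.6226, 1.00643, -0.263457)–(1.6226, 1.79681, 0)  len=0.8331
  (v15,v0,v16) [-+-] → (1.6226, -1.79681, 0)–(1.6226, -1.00643, 0.263457)  len=0.8331
  (v16,v0,v1) [-++] → (1.6226, -1.00643, 0.263457)–(1.6226, -0.497789, 0.433)  len=0.5362
  (v16,v1,v17) [-+-] → (1.6226, -0.497789, 0.433)–(1.6226, -0.497789, 0.172384)  len=0.2606
  (v17,v1,v2) [-++] → (1.6226, -0.497789, 0.172384)–(1.6226, -0.497789, -0.433)  len=0.6054
  (v17,v2,v15) [-+-] → (1.6226, -0.497789, -0.433)–(1.6226, -1.14147, -0.218441)  len=0.6785
  (v15,v2,v0) [-++] → (1.6226, -1.14147, -0.218441)–(1.6226, -1.79681, 0)  len=0.6908

Chained into 2 loop(s):
  loop 1: 6 segments, perimeter = 3.6046
  loop 2: 6 segments, perimeter = 3.6046
Total perimeter = 7.209


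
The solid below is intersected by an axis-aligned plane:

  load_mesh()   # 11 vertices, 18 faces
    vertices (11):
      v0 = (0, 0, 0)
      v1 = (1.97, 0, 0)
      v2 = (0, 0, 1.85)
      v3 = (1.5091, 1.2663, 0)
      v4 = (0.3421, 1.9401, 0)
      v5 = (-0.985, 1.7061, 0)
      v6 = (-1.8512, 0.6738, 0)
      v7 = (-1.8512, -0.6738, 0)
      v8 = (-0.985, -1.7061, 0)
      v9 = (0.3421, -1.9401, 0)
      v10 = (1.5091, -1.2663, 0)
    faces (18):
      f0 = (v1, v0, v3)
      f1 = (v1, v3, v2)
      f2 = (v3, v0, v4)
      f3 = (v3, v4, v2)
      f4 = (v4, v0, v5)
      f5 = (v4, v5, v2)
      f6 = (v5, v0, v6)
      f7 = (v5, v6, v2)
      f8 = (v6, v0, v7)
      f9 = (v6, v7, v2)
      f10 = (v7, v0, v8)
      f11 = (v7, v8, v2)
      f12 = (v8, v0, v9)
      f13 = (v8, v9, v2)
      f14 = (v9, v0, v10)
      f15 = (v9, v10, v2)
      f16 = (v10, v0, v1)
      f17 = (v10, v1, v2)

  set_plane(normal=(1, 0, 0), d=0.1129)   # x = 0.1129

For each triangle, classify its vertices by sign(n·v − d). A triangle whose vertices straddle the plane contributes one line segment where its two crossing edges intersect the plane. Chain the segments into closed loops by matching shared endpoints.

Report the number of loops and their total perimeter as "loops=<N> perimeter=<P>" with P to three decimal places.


Straddling triangles (12 of 18):
  (v1,v0,v3) [+-+] → (0.1129, 0, 0)–(0.1129, 0.0947355, 0)  len=0.0947
  (v1,v3,v2) [++-] → (0.1129, 0.0947355, 1.7116)–(0.1129, 0, 1.74398)  len=0.1001
  (v3,v0,v4) [+-+] → (0.1129, 0.0947355, 0)–(0.1129, 0.640273, 0)  len=0.5455
  (v3,v4,v2) [++-] → (0.1129, 0.640273, 1.23946)–(0.1129, 0.0947355, 1.7116)  len=0.7215
  (v4,v0,v5) [+--] → (0.1129, 0.640273, 0)–(0.1129, 1.89969, 0)  len=1.2594
  (v4,v5,v2) [+--] → (0.1129, 1.89969, 0)–(0.1129, 0.640273, 1.23946)  len=1.7670
  (v8,v0,v9) [--+] → (0.1129, -0.640273, 0)–(0.1129, -1.89969, 0)  len=1.2594
  (v8,v9,v2) [-+-] → (0.1129, -1.89969, 0)–(0.1129, -0.640273, 1.23946)  len=1.7670
  (v9,v0,v10) [+-+] → (0.1129, -0.640273, 0)–(0.1129, -0.0947355, 0)  len=0.5455
  (v9,v10,v2) [++-] → (0.1129, -0.0947355, 1.7116)–(0.1129, -0.640273, 1.23946)  len=0.7215
  (v10,v0,v1) [+-+] → (0.1129, -0.0947355, 0)–(0.1129, 0, 0)  len=0.0947
  (v10,v1,v2) [++-] → (0.1129, 0, 1.74398)–(0.1129, -0.0947355, 1.7116)  len=0.1001

Chained into 1 loop(s):
  loop 1: 12 segments, perimeter = 8.9766
Total perimeter = 8.977

loops=1 perimeter=8.977


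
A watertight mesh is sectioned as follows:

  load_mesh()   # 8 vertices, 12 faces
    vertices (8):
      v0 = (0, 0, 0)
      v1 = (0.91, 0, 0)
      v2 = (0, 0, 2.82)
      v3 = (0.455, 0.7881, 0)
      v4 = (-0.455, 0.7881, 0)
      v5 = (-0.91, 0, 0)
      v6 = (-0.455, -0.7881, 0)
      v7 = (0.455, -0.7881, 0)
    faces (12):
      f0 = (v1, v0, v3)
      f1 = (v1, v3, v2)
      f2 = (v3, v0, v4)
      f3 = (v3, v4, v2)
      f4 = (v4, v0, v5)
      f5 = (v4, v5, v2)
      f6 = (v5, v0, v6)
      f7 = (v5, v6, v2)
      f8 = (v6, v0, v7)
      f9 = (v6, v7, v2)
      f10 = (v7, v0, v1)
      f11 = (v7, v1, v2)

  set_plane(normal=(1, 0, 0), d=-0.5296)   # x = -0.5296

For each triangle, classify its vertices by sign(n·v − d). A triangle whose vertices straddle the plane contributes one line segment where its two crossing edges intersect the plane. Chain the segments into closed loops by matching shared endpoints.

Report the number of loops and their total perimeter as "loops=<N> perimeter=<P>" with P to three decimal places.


Straddling triangles (4 of 12):
  (v4,v0,v5) [++-] → (-0.5296, 0, 0)–(-0.5296, 0.658886, 0)  len=0.6589
  (v4,v5,v2) [+-+] → (-0.5296, 0.658886, 0)–(-0.5296, 0, 1.17882)  len=1.3505
  (v5,v0,v6) [-++] → (-0.5296, 0, 0)–(-0.5296, -0.658886, 0)  len=0.6589
  (v5,v6,v2) [-++] → (-0.5296, -0.658886, 0)–(-0.5296, 0, 1.17882)  len=1.3505

Chained into 1 loop(s):
  loop 1: 4 segments, perimeter = 4.0187
Total perimeter = 4.019

loops=1 perimeter=4.019


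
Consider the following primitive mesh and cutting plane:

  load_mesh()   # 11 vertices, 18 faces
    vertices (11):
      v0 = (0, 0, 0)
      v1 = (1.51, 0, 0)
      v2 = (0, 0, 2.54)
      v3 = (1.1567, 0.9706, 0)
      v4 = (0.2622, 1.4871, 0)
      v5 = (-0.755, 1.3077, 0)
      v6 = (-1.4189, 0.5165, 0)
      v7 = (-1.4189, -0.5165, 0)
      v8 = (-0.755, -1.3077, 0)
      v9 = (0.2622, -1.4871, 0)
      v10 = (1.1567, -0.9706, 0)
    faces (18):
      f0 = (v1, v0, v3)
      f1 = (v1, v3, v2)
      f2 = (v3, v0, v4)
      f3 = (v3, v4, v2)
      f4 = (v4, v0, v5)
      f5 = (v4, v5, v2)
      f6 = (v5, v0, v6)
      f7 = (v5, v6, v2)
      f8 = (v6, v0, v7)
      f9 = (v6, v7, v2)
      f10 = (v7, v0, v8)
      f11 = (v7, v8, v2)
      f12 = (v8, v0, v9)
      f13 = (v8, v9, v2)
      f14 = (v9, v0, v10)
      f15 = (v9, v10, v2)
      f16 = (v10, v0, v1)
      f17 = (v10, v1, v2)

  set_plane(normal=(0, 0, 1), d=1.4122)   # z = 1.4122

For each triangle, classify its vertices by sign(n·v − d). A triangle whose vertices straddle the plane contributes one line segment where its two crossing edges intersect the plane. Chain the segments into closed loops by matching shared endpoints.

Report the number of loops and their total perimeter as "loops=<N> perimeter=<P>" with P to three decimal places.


loops=1 perimeter=4.128

Straddling triangles (9 of 18):
  (v1,v3,v2) [--+] → (0.513593, 0.430962, 1.4122)–(0.670464, 0, 1.4122)  len=0.4586
  (v3,v4,v2) [--+] → (0.116421, 0.660296, 1.4122)–(0.513593, 0.430962, 1.4122)  len=0.4586
  (v4,v5,v2) [--+] → (-0.335232, 0.580639, 1.4122)–(0.116421, 0.660296, 1.4122)  len=0.4586
  (v5,v6,v2) [--+] → (-0.630014, 0.229334, 1.4122)–(-0.335232, 0.580639, 1.4122)  len=0.4586
  (v6,v7,v2) [--+] → (-0.630014, -0.229334, 1.4122)–(-0.630014, 0.229334, 1.4122)  len=0.4587
  (v7,v8,v2) [--+] → (-0.335232, -0.580639, 1.4122)–(-0.630014, -0.229334, 1.4122)  len=0.4586
  (v8,v9,v2) [--+] → (0.116421, -0.660296, 1.4122)–(-0.335232, -0.580639, 1.4122)  len=0.4586
  (v9,v10,v2) [--+] → (0.513593, -0.430962, 1.4122)–(0.116421, -0.660296, 1.4122)  len=0.4586
  (v10,v1,v2) [--+] → (0.670464, 0, 1.4122)–(0.513593, -0.430962, 1.4122)  len=0.4586

Chained into 1 loop(s):
  loop 1: 9 segments, perimeter = 4.1276
Total perimeter = 4.128


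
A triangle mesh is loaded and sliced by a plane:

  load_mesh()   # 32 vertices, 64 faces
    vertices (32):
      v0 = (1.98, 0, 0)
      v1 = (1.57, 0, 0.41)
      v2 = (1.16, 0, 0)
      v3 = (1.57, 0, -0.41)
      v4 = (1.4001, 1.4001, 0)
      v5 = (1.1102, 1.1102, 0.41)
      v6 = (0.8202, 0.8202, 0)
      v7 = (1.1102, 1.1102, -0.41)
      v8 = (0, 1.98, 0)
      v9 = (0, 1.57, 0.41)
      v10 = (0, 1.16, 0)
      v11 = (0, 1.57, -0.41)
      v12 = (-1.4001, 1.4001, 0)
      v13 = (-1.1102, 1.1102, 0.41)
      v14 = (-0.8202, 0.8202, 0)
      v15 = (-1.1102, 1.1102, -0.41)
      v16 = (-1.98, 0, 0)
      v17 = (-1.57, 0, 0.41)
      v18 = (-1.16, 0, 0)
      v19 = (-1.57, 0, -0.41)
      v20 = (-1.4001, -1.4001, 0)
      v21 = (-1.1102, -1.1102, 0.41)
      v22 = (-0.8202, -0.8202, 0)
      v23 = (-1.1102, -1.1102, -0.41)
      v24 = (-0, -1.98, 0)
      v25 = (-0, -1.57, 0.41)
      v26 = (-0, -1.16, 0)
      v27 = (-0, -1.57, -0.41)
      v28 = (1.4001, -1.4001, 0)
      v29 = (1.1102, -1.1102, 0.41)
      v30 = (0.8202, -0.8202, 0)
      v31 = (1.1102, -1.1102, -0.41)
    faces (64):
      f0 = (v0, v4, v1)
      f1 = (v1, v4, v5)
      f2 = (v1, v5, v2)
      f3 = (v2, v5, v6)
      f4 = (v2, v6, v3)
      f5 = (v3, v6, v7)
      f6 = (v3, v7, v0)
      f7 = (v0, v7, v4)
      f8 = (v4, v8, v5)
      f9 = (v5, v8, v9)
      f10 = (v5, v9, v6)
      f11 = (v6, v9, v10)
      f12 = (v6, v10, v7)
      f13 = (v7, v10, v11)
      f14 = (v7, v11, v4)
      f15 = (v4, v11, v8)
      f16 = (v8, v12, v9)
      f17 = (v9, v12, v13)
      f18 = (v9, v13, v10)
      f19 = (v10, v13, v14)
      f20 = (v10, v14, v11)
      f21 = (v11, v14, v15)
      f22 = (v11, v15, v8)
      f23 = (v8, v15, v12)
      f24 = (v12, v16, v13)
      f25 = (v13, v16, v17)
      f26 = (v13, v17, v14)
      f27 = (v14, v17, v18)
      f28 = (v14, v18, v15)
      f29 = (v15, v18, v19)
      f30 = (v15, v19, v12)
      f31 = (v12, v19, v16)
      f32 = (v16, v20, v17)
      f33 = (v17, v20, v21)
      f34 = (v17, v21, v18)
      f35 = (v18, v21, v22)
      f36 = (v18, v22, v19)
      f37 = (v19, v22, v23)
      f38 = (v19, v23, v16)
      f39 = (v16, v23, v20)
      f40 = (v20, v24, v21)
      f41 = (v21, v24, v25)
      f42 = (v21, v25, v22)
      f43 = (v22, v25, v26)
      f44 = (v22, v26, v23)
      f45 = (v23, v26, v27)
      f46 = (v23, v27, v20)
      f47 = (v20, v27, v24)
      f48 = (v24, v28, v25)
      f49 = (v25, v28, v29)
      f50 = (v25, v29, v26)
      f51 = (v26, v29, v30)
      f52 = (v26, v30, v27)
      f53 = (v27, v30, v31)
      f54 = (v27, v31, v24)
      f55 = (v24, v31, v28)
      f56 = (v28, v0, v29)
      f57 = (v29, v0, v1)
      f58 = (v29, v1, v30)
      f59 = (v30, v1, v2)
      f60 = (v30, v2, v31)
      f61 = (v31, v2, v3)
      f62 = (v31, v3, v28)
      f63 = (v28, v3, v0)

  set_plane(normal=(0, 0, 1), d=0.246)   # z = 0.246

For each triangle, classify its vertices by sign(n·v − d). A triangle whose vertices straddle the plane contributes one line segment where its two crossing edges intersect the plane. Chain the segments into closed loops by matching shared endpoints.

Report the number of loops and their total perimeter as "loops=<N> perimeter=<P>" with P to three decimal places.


Straddling triangles (32 of 64):
  (v0,v4,v1) [--+] → (1.50204, 0.56004, 0.246)–(1.734, 0, 0.246)  len=0.6062
  (v1,v4,v5) [+-+] → (1.50204, 0.56004, 0.246)–(1.22616, 1.22616, 0.246)  len=0.7210
  (v1,v5,v2) [++-] → (1.13012, 0.66612, 0.246)–(1.406, 0, 0.246)  len=0.7210
  (v2,v5,v6) [-+-] → (1.13012, 0.66612, 0.246)–(0.9942, 0.9942, 0.246)  len=0.3551
  (v4,v8,v5) [--+] → (0.66612, 1.45812, 0.246)–(1.22616, 1.22616, 0.246)  len=0.6062
  (v5,v8,v9) [+-+] → (0.66612, 1.45812, 0.246)–(0, 1.734, 0.246)  len=0.7210
  (v5,v9,v6) [++-] → (0.32808, 1.27008, 0.246)–(0.9942, 0.9942, 0.246)  len=0.7210
  (v6,v9,v10) [-+-] → (0.32808, 1.27008, 0.246)–(0, 1.406, 0.246)  len=0.3551
  (v8,v12,v9) [--+] → (-0.56004, 1.50204, 0.246)–(0, 1.734, 0.246)  len=0.6062
  (v9,v12,v13) [+-+] → (-0.56004, 1.50204, 0.246)–(-1.22616, 1.22616, 0.246)  len=0.7210
  (v9,v13,v10) [++-] → (-0.66612, 1.13012, 0.246)–(0, 1.406, 0.246)  len=0.7210
  (v10,v13,v14) [-+-] → (-0.66612, 1.13012, 0.246)–(-0.9942, 0.9942, 0.246)  len=0.3551
  (v12,v16,v13) [--+] → (-1.45812, 0.66612, 0.246)–(-1.22616, 1.22616, 0.246)  len=0.6062
  (v13,v16,v17) [+-+] → (-1.45812, 0.66612, 0.246)–(-1.734, 0, 0.246)  len=0.7210
  (v13,v17,v14) [++-] → (-1.27008, 0.32808, 0.246)–(-0.9942, 0.9942, 0.246)  len=0.7210
  (v14,v17,v18) [-+-] → (-1.27008, 0.32808, 0.246)–(-1.406, 0, 0.246)  len=0.3551
  (v16,v20,v17) [--+] → (-1.50204, -0.56004, 0.246)–(-1.734, 0, 0.246)  len=0.6062
  (v17,v20,v21) [+-+] → (-1.50204, -0.56004, 0.246)–(-1.22616, -1.22616, 0.246)  len=0.7210
  (v17,v21,v18) [++-] → (-1.13012, -0.66612, 0.246)–(-1.406, 0, 0.246)  len=0.7210
  (v18,v21,v22) [-+-] → (-1.13012, -0.66612, 0.246)–(-0.9942, -0.9942, 0.246)  len=0.3551
  (v20,v24,v21) [--+] → (-0.66612, -1.45812, 0.246)–(-1.22616, -1.22616, 0.246)  len=0.6062
  (v21,v24,v25) [+-+] → (-0.66612, -1.45812, 0.246)–(0, -1.734, 0.246)  len=0.7210
  (v21,v25,v22) [++-] → (-0.32808, -1.27008, 0.246)–(-0.9942, -0.9942, 0.246)  len=0.7210
  (v22,v25,v26) [-+-] → (-0.32808, -1.27008, 0.246)–(0, -1.406, 0.246)  len=0.3551
  (v24,v28,v25) [--+] → (0.56004, -1.50204, 0.246)–(0, -1.734, 0.246)  len=0.6062
  (v25,v28,v29) [+-+] → (0.56004, -1.50204, 0.246)–(1.22616, -1.22616, 0.246)  len=0.7210
  (v25,v29,v26) [++-] → (0.66612, -1.13012, 0.246)–(0, -1.406, 0.246)  len=0.7210
  (v26,v29,v30) [-+-] → (0.66612, -1.13012, 0.246)–(0.9942, -0.9942, 0.246)  len=0.3551
  (v28,v0,v29) [--+] → (1.45812, -0.66612, 0.246)–(1.22616, -1.22616, 0.246)  len=0.6062
  (v29,v0,v1) [+-+] → (1.45812, -0.66612, 0.246)–(1.734, 0, 0.246)  len=0.7210
  (v29,v1,v30) [++-] → (1.27008, -0.32808, 0.246)–(0.9942, -0.9942, 0.246)  len=0.7210
  (v30,v1,v2) [-+-] → (1.27008, -0.32808, 0.246)–(1.406, 0, 0.246)  len=0.3551

Chained into 2 loop(s):
  loop 1: 16 segments, perimeter = 10.6173
  loop 2: 16 segments, perimeter = 8.6089
Total perimeter = 19.226

loops=2 perimeter=19.226
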